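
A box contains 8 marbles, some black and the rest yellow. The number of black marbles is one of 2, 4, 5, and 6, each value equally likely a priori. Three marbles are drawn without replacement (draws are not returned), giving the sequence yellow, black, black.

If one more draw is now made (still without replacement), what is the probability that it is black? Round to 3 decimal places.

Under each hypothesis, the probability of the observed sequence is: P(data | r = 2) = (6/8)(2/7)(1/6) = 1/28; P(data | r = 4) = (4/8)(4/7)(3/6) = 1/7; P(data | r = 5) = (3/8)(5/7)(4/6) = 5/28; P(data | r = 6) = (2/8)(6/7)(5/6) = 5/28.
The prior-weighted likelihoods are 1/4 · 1/28 = 1/112, 1/4 · 1/7 = 1/28, 1/4 · 5/28 = 5/112, 1/4 · 5/28 = 5/112; these sum to 15/112.
Normalising, the posterior is P(r = 2 | data) = 1/15, P(r = 4 | data) = 4/15, P(r = 5 | data) = 1/3, P(r = 6 | data) = 1/3.
So P(black next | data) = Σ P(black next | H) P(H | data) = (0)(1/15) + (2/5)(4/15) + (3/5)(1/3) + (4/5)(1/3) = 43/75.

0.573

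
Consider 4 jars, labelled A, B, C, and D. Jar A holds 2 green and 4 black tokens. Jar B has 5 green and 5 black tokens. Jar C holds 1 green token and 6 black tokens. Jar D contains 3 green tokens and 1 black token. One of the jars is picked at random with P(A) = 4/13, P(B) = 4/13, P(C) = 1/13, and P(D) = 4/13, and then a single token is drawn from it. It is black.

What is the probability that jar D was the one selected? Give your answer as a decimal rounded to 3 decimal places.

Under each hypothesis, the probability of this draw is: P(data | jar A) = (4/6) = 2/3; P(data | jar B) = (5/10) = 1/2; P(data | jar C) = (6/7) = 6/7; P(data | jar D) = (1/4) = 1/4.
The prior-weighted likelihoods are 4/13 · 2/3 = 8/39, 4/13 · 1/2 = 2/13, 1/13 · 6/7 = 6/91, 4/13 · 1/4 = 1/13; summing to 137/273.
Hence P(jar D | data) = (1/13) / (137/273) = 21/137.

0.153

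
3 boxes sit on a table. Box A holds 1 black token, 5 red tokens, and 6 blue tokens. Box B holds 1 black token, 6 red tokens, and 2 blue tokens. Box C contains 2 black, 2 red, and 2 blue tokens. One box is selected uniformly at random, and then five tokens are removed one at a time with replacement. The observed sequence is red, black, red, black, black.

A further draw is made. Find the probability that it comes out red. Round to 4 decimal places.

0.3772

Under each hypothesis, the probability of the observed sequence is: P(data | box A) = (5/12)(1/12)(5/12)(1/12)(1/12) = 0.00010047; P(data | box B) = (6/9)(1/9)(6/9)(1/9)(1/9) = 0.00060966; P(data | box C) = (2/6)(2/6)(2/6)(2/6)(2/6) = 0.0041152.
Multiplying each by its prior: 1/3 · 0.00010047 = 3.349e-05, 1/3 · 0.00060966 = 0.00020322, 1/3 · 0.0041152 = 0.0013717; these sum to 0.0016085.
Dividing through by the total gives posterior P(box A | data) = 0.020821, P(box B | data) = 0.12635, P(box C | data) = 0.85283.
The predictive probability is P(red next | data) = (5/12)(0.020821) + (2/3)(0.12635) + (1/3)(0.85283) = 0.37718.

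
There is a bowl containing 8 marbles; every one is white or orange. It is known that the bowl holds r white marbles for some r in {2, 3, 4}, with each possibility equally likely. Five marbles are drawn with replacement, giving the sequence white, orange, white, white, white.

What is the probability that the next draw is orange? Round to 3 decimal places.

0.549

Compute the likelihood of the observed sequence for each case: P(data | r = 2) = (2/8)(6/8)(2/8)(2/8)(2/8) = 0.0029297; P(data | r = 3) = (3/8)(5/8)(3/8)(3/8)(3/8) = 0.01236; P(data | r = 4) = (4/8)(4/8)(4/8)(4/8)(4/8) = 0.03125.
The prior-weighted likelihoods are 1/3 · 0.0029297 = 0.00097656, 1/3 · 0.01236 = 0.0041199, 1/3 · 0.03125 = 0.010417; with total 0.015513.
Dividing through by the total gives posterior P(r = 2 | data) = 0.062951, P(r = 3 | data) = 0.26557, P(r = 4 | data) = 0.67148.
The predictive probability is P(orange next | data) = (3/4)(0.062951) + (5/8)(0.26557) + (1/2)(0.67148) = 0.54893.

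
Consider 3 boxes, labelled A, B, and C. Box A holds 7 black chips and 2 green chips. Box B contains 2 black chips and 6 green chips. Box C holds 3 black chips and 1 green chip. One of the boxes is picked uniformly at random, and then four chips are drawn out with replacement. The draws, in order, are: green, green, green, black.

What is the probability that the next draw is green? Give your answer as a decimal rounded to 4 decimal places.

0.6676

For each hypothesis, P(data | H) works out to: P(data | box A) = (2/9)(2/9)(2/9)(7/9) = 0.0085353; P(data | box B) = (6/8)(6/8)(6/8)(2/8) = 0.10547; P(data | box C) = (1/4)(1/4)(1/4)(3/4) = 0.011719.
The prior-weighted likelihoods are 1/3 · 0.0085353 = 0.0028451, 1/3 · 0.10547 = 0.035156, 1/3 · 0.011719 = 0.0039062; with total 0.041908.
The posterior is then P(box A | data) = 0.06789, P(box B | data) = 0.8389, P(box C | data) = 0.093211.
The predictive probability is P(green next | data) = (2/9)(0.06789) + (3/4)(0.8389) + (1/4)(0.093211) = 0.66756.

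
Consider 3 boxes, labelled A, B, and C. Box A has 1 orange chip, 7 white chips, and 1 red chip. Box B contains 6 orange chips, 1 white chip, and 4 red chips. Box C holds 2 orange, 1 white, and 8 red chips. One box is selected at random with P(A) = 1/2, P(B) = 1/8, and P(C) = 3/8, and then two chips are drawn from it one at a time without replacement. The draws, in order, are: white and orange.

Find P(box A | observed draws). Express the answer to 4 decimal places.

0.7809

For each hypothesis, P(data | H) works out to: P(data | box A) = (7/9)(1/8) = 0.097222; P(data | box B) = (1/11)(6/10) = 0.054545; P(data | box C) = (1/11)(2/10) = 0.018182.
The prior-weighted likelihoods are 1/2 · 0.097222 = 0.048611, 1/8 · 0.054545 = 0.0068182, 3/8 · 0.018182 = 0.0068182; these sum to 0.062247.
So P(box A | data) = (0.048611) / (0.062247) = 0.78093.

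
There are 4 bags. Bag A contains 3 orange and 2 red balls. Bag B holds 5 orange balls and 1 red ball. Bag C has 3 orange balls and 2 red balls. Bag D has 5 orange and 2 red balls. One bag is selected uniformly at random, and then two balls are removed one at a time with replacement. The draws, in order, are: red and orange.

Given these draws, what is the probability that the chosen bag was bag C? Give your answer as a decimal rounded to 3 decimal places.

Compute the likelihood of the observed sequence for each case: P(data | bag A) = (2/5)(3/5) = 0.24; P(data | bag B) = (1/6)(5/6) = 0.13889; P(data | bag C) = (2/5)(3/5) = 0.24; P(data | bag D) = (2/7)(5/7) = 0.20408.
Multiplying each by its prior: 1/4 · 0.24 = 0.06, 1/4 · 0.13889 = 0.034722, 1/4 · 0.24 = 0.06, 1/4 · 0.20408 = 0.05102; these sum to 0.20574.
Hence P(bag C | data) = (0.06) / (0.20574) = 0.29163.

0.292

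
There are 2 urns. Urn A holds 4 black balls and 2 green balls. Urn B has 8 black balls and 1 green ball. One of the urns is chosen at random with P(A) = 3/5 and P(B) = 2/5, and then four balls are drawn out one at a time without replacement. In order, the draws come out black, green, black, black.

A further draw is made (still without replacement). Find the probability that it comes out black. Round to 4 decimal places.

The likelihood of the observed sequence under each hypothesis: P(data | urn A) = (4/6)(2/5)(3/4)(2/3) = 2/15; P(data | urn B) = (8/9)(1/8)(7/7)(6/6) = 1/9.
Weighting by the prior gives 3/5 · 2/15 = 2/25, 2/5 · 1/9 = 2/45; these sum to 28/225.
The posterior is then P(urn A | data) = 9/14, P(urn B | data) = 5/14.
The predictive probability is P(black next | data) = (1/2)(9/14) + (1)(5/14) = 19/28.

0.6786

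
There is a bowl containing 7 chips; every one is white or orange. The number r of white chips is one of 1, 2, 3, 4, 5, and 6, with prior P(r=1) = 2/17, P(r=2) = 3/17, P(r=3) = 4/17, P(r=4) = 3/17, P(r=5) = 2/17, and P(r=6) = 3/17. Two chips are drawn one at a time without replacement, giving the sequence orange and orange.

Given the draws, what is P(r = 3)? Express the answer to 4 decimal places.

Compute the likelihood of the observed sequence for each case: P(data | r = 1) = (6/7)(5/6) = 5/7; P(data | r = 2) = (5/7)(4/6) = 10/21; P(data | r = 3) = (4/7)(3/6) = 2/7; P(data | r = 4) = (3/7)(2/6) = 1/7; P(data | r = 5) = (2/7)(1/6) = 1/21; P(data | r = 6) = (1/7)(0/6) = 0.
Multiplying each by its prior: 2/17 · 5/7 = 10/119, 3/17 · 10/21 = 10/119, 4/17 · 2/7 = 8/119, 3/17 · 1/7 = 3/119, 2/17 · 1/21 = 2/357, 3/17 · 0 = 0; with total 95/357.
By Bayes' rule, P(r = 3 | data) = (8/119) / (95/357) = 24/95.

0.2526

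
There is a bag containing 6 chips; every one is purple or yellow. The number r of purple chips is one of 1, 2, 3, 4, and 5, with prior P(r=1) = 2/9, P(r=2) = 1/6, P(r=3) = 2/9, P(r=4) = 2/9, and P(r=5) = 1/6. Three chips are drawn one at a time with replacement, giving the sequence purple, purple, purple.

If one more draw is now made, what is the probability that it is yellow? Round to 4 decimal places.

The likelihood of the observed sequence under each hypothesis: P(data | r = 1) = (1/6)(1/6)(1/6) = 0.0046296; P(data | r = 2) = (2/6)(2/6)(2/6) = 0.037037; P(data | r = 3) = (3/6)(3/6)(3/6) = 0.125; P(data | r = 4) = (4/6)(4/6)(4/6) = 0.2963; P(data | r = 5) = (5/6)(5/6)(5/6) = 0.5787.
Weighting by the prior gives 2/9 · 0.0046296 = 0.0010288, 1/6 · 0.037037 = 0.0061728, 2/9 · 0.125 = 0.027778, 2/9 · 0.2963 = 0.065844, 1/6 · 0.5787 = 0.096451; with total 0.19727.
Normalising, the posterior is P(r = 1 | data) = 0.0052151, P(r = 2 | data) = 0.031291, P(r = 3 | data) = 0.14081, P(r = 4 | data) = 0.33377, P(r = 5 | data) = 0.48892.
Averaging over the posterior, P(yellow next | data) = (5/6)(0.0052151) + (2/3)(0.031291) + (1/2)(0.14081) + (1/3)(0.33377) + (1/6)(0.48892) = 0.28835.

0.2884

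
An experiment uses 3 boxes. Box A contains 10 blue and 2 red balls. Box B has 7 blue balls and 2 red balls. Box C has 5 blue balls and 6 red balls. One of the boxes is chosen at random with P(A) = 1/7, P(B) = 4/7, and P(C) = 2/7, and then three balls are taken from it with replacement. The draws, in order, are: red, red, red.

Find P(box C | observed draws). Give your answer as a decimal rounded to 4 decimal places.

For each hypothesis, P(data | H) works out to: P(data | box A) = (2/12)(2/12)(2/12) = 0.0046296; P(data | box B) = (2/9)(2/9)(2/9) = 0.010974; P(data | box C) = (6/11)(6/11)(6/11) = 0.16228.
The prior-weighted likelihoods are 1/7 · 0.0046296 = 0.00066138, 4/7 · 0.010974 = 0.0062708, 2/7 · 0.16228 = 0.046367; with total 0.053299.
Therefore the posterior P(box C | data) = (0.046367) / (0.053299) = 0.86994.

0.8699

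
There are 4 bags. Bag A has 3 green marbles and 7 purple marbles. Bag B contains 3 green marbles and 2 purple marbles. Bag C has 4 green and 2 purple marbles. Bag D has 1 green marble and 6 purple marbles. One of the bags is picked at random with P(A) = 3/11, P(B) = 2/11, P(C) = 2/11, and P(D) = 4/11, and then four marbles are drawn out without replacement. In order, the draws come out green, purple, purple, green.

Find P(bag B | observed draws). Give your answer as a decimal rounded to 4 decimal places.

0.4138

Compute the likelihood of the observed sequence for each case: P(data | bag A) = (3/10)(7/9)(6/8)(2/7) = 1/20; P(data | bag B) = (3/5)(2/4)(1/3)(2/2) = 1/10; P(data | bag C) = (4/6)(2/5)(1/4)(3/3) = 1/15; P(data | bag D) = (1/7)(6/6)(5/5)(0/4) = 0.
Multiplying each by its prior: 3/11 · 1/20 = 3/220, 2/11 · 1/10 = 1/55, 2/11 · 1/15 = 2/165, 4/11 · 0 = 0; with total 29/660.
Hence P(bag B | data) = (1/55) / (29/660) = 12/29.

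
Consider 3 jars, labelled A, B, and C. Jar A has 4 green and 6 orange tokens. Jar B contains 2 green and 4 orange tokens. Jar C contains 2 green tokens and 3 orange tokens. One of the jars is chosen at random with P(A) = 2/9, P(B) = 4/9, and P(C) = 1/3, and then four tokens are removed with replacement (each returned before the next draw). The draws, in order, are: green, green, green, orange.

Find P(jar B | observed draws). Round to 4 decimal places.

0.3397

Compute the likelihood of the observed sequence for each case: P(data | jar A) = (4/10)(4/10)(4/10)(6/10) = 0.0384; P(data | jar B) = (2/6)(2/6)(2/6)(4/6) = 0.024691; P(data | jar C) = (2/5)(2/5)(2/5)(3/5) = 0.0384.
Multiplying each by its prior: 2/9 · 0.0384 = 0.0085333, 4/9 · 0.024691 = 0.010974, 1/3 · 0.0384 = 0.0128; these sum to 0.032307.
So P(jar B | data) = (0.010974) / (0.032307) = 0.33967.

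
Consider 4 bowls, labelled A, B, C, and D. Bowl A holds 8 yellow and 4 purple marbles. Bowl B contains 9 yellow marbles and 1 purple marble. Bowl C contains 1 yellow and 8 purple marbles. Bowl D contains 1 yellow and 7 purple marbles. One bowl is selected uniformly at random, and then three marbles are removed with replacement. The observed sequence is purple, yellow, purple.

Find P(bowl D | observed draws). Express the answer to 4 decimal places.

0.3590

Under each hypothesis, the probability of the observed sequence is: P(data | bowl A) = (4/12)(8/12)(4/12) = 0.074074; P(data | bowl B) = (1/10)(9/10)(1/10) = 0.009; P(data | bowl C) = (8/9)(1/9)(8/9) = 0.087791; P(data | bowl D) = (7/8)(1/8)(7/8) = 0.095703.
The prior-weighted likelihoods are 1/4 · 0.074074 = 0.018519, 1/4 · 0.009 = 0.00225, 1/4 · 0.087791 = 0.021948, 1/4 · 0.095703 = 0.023926; summing to 0.066642.
Hence P(bowl D | data) = (0.023926) / (0.066642) = 0.35902.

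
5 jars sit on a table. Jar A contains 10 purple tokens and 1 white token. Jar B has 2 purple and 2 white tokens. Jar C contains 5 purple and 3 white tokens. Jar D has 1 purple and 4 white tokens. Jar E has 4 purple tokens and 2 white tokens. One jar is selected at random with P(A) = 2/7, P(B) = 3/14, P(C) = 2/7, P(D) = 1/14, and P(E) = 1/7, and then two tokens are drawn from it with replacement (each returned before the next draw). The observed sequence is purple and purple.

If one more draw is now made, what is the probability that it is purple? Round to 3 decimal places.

0.757

The likelihood of the observed sequence under each hypothesis: P(data | jar A) = (10/11)(10/11) = 0.82645; P(data | jar B) = (2/4)(2/4) = 0.25; P(data | jar C) = (5/8)(5/8) = 0.39062; P(data | jar D) = (1/5)(1/5) = 0.04; P(data | jar E) = (4/6)(4/6) = 0.44444.
Multiplying each by its prior: 2/7 · 0.82645 = 0.23613, 3/14 · 0.25 = 0.053571, 2/7 · 0.39062 = 0.11161, 1/14 · 0.04 = 0.0028571, 1/7 · 0.44444 = 0.063492; with total 0.46766.
The posterior is then P(jar A | data) = 0.50492, P(jar B | data) = 0.11455, P(jar C | data) = 0.23865, P(jar D | data) = 0.0061095, P(jar E | data) = 0.13577.
So P(purple next | data) = Σ P(purple next | H) P(H | data) = (10/11)(0.50492) + (1/2)(0.11455) + (5/8)(0.23865) + (1/5)(0.0061095) + (2/3)(0.13577) = 0.75718.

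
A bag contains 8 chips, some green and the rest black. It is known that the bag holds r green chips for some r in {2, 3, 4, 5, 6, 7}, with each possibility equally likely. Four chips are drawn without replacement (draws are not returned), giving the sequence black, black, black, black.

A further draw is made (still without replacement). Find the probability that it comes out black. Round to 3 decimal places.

For each hypothesis, P(data | H) works out to: P(data | r = 2) = (6/8)(5/7)(4/6)(3/5) = 3/14; P(data | r = 3) = (5/8)(4/7)(3/6)(2/5) = 1/14; P(data | r = 4) = (4/8)(3/7)(2/6)(1/5) = 1/70; P(data | r = 5) = (3/8)(2/7)(1/6)(0/5) = 0; P(data | r = 6) = (2/8)(1/7)(0/6) = 0; P(data | r = 7) = (1/8)(0/7) = 0.
Multiplying each by its prior: 1/6 · 3/14 = 1/28, 1/6 · 1/14 = 1/84, 1/6 · 1/70 = 1/420, 1/6 · 0 = 0, 1/6 · 0 = 0, 1/6 · 0 = 0; summing to 1/20.
The posterior is then P(r = 2 | data) = 5/7, P(r = 3 | data) = 5/21, P(r = 4 | data) = 1/21, P(r = 5 | data) = 0, P(r = 6 | data) = 0, P(r = 7 | data) = 0.
Averaging over the posterior, P(black next | data) = (1/2)(5/7) + (1/4)(5/21) + (0)(1/21) = 5/12.

0.417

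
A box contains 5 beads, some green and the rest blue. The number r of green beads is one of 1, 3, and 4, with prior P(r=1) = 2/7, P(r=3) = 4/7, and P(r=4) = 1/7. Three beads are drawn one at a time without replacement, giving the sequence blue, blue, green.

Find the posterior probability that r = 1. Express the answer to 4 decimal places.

For each hypothesis, P(data | H) works out to: P(data | r = 1) = (4/5)(3/4)(1/3) = 1/5; P(data | r = 3) = (2/5)(1/4)(3/3) = 1/10; P(data | r = 4) = (1/5)(0/4) = 0.
The prior-weighted likelihoods are 2/7 · 1/5 = 2/35, 4/7 · 1/10 = 2/35, 1/7 · 0 = 0; with total 4/35.
So P(r = 1 | data) = (2/35) / (4/35) = 1/2.

0.5000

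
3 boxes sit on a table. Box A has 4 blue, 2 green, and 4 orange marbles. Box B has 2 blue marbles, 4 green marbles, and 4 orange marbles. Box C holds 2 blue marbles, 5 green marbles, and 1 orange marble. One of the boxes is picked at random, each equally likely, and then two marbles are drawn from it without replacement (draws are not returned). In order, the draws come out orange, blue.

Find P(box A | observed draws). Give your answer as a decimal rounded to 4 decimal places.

0.5879

For each hypothesis, P(data | H) works out to: P(data | box A) = (4/10)(4/9) = 0.17778; P(data | box B) = (4/10)(2/9) = 0.088889; P(data | box C) = (1/8)(2/7) = 0.035714.
Multiplying each by its prior: 1/3 · 0.17778 = 0.059259, 1/3 · 0.088889 = 0.02963, 1/3 · 0.035714 = 0.011905; with total 0.10079.
So P(box A | data) = (0.059259) / (0.10079) = 0.58793.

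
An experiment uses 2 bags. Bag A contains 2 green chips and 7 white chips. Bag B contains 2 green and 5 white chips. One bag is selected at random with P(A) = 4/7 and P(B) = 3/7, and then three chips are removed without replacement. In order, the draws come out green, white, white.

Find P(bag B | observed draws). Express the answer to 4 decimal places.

0.4615

Compute the likelihood of the observed sequence for each case: P(data | bag A) = (2/9)(7/8)(6/7) = 1/6; P(data | bag B) = (2/7)(5/6)(4/5) = 4/21.
Multiplying each by its prior: 4/7 · 1/6 = 2/21, 3/7 · 4/21 = 4/49; with total 26/147.
By Bayes' rule, P(bag B | data) = (4/49) / (26/147) = 6/13.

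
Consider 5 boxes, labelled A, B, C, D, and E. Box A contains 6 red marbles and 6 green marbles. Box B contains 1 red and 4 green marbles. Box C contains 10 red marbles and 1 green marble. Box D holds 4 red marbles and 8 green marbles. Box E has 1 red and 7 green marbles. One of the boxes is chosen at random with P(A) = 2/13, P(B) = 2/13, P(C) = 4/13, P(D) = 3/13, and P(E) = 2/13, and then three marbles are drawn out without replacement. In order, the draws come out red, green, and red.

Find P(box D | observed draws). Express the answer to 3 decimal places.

0.255

For each hypothesis, P(data | H) works out to: P(data | box A) = (6/12)(6/11)(5/10) = 3/22; P(data | box B) = (1/5)(4/4)(0/3) = 0; P(data | box C) = (10/11)(1/10)(9/9) = 1/11; P(data | box D) = (4/12)(8/11)(3/10) = 4/55; P(data | box E) = (1/8)(7/7)(0/6) = 0.
The prior-weighted likelihoods are 2/13 · 3/22 = 3/143, 2/13 · 0 = 0, 4/13 · 1/11 = 4/143, 3/13 · 4/55 = 12/715, 2/13 · 0 = 0; summing to 47/715.
So P(box D | data) = (12/715) / (47/715) = 12/47.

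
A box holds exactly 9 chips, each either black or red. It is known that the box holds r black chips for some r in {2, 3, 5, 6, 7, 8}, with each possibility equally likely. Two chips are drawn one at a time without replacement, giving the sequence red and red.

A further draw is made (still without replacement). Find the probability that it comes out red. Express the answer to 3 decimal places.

0.559

Under each hypothesis, the probability of the observed sequence is: P(data | r = 2) = (7/9)(6/8) = 7/12; P(data | r = 3) = (6/9)(5/8) = 5/12; P(data | r = 5) = (4/9)(3/8) = 1/6; P(data | r = 6) = (3/9)(2/8) = 1/12; P(data | r = 7) = (2/9)(1/8) = 1/36; P(data | r = 8) = (1/9)(0/8) = 0.
Multiplying each by its prior: 1/6 · 7/12 = 7/72, 1/6 · 5/12 = 5/72, 1/6 · 1/6 = 1/36, 1/6 · 1/12 = 1/72, 1/6 · 1/36 = 1/216, 1/6 · 0 = 0; these sum to 23/108.
Dividing through by the total gives posterior P(r = 2 | data) = 21/46, P(r = 3 | data) = 15/46, P(r = 5 | data) = 3/23, P(r = 6 | data) = 3/46, P(r = 7 | data) = 1/46, P(r = 8 | data) = 0.
The predictive probability is P(red next | data) = (5/7)(21/46) + (4/7)(15/46) + (2/7)(3/23) + (1/7)(3/46) + (0)(1/46) = 90/161.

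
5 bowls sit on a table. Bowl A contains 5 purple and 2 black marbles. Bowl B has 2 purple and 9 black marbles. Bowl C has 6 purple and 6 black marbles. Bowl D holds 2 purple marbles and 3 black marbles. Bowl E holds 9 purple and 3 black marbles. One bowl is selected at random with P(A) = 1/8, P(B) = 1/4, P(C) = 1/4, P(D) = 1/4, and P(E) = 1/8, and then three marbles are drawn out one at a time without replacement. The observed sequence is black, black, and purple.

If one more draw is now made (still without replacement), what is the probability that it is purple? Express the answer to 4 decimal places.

0.4485

Compute the likelihood of the observed sequence for each case: P(data | bowl A) = (2/7)(1/6)(5/5) = 0.047619; P(data | bowl B) = (9/11)(8/10)(2/9) = 0.14545; P(data | bowl C) = (6/12)(5/11)(6/10) = 0.13636; P(data | bowl D) = (3/5)(2/4)(2/3) = 0.2; P(data | bowl E) = (3/12)(2/11)(9/10) = 0.040909.
The prior-weighted likelihoods are 1/8 · 0.047619 = 0.0059524, 1/4 · 0.14545 = 0.036364, 1/4 · 0.13636 = 0.034091, 1/4 · 0.2 = 0.05, 1/8 · 0.040909 = 0.0051136; summing to 0.13152.
Dividing through by the total gives posterior P(bowl A | data) = 0.045258, P(bowl B | data) = 0.27649, P(bowl C | data) = 0.25921, P(bowl D | data) = 0.38017, P(bowl E | data) = 0.038881.
So P(purple next | data) = Σ P(purple next | H) P(H | data) = (1)(0.045258) + (1/8)(0.27649) + (5/9)(0.25921) + (1/2)(0.38017) + (8/9)(0.038881) = 0.44847.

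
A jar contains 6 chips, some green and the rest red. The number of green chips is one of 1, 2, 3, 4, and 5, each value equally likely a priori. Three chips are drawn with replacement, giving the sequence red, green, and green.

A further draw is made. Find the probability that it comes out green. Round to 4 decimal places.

For each hypothesis, P(data | H) works out to: P(data | r = 1) = (5/6)(1/6)(1/6) = 5/216; P(data | r = 2) = (4/6)(2/6)(2/6) = 2/27; P(data | r = 3) = (3/6)(3/6)(3/6) = 1/8; P(data | r = 4) = (2/6)(4/6)(4/6) = 4/27; P(data | r = 5) = (1/6)(5/6)(5/6) = 25/216.
The prior-weighted likelihoods are 1/5 · 5/216 = 1/216, 1/5 · 2/27 = 2/135, 1/5 · 1/8 = 1/40, 1/5 · 4/27 = 4/135, 1/5 · 25/216 = 5/216; these sum to 7/72.
Dividing through by the total gives posterior P(r = 1 | data) = 1/21, P(r = 2 | data) = 16/105, P(r = 3 | data) = 9/35, P(r = 4 | data) = 32/105, P(r = 5 | data) = 5/21.
Averaging over the posterior, P(green next | data) = (1/6)(1/21) + (1/3)(16/105) + (1/2)(9/35) + (2/3)(32/105) + (5/6)(5/21) = 53/90.

0.5889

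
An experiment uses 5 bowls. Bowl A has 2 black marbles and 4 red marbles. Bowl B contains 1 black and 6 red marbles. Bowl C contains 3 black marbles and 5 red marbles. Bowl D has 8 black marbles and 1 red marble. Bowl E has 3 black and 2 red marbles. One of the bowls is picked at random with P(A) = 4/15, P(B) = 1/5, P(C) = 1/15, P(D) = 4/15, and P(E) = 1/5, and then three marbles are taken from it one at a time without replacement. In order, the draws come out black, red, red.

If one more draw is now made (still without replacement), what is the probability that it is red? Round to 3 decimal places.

Under each hypothesis, the probability of the observed sequence is: P(data | bowl A) = (2/6)(4/5)(3/4) = 0.2; P(data | bowl B) = (1/7)(6/6)(5/5) = 0.14286; P(data | bowl C) = (3/8)(5/7)(4/6) = 0.17857; P(data | bowl D) = (8/9)(1/8)(0/7) = 0; P(data | bowl E) = (3/5)(2/4)(1/3) = 0.1.
Weighting by the prior gives 4/15 · 0.2 = 0.053333, 1/5 · 0.14286 = 0.028571, 1/15 · 0.17857 = 0.011905, 4/15 · 0 = 0, 1/5 · 0.1 = 0.02; these sum to 0.11381.
Dividing through by the total gives posterior P(bowl A | data) = 0.46862, P(bowl B | data) = 0.25105, P(bowl C | data) = 0.1046, P(bowl D | data) = 0, P(bowl E | data) = 0.17573.
So P(red next | data) = Σ P(red next | H) P(H | data) = (2/3)(0.46862) + (1)(0.25105) + (3/5)(0.1046) + (0)(0.17573) = 0.62622.

0.626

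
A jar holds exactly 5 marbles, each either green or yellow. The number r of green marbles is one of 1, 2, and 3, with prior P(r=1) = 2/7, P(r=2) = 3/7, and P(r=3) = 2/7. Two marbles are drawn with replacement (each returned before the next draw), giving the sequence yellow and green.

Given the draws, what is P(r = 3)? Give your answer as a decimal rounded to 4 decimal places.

0.3158

Compute the likelihood of the observed sequence for each case: P(data | r = 1) = (4/5)(1/5) = 4/25; P(data | r = 2) = (3/5)(2/5) = 6/25; P(data | r = 3) = (2/5)(3/5) = 6/25.
Weighting by the prior gives 2/7 · 4/25 = 8/175, 3/7 · 6/25 = 18/175, 2/7 · 6/25 = 12/175; summing to 38/175.
Therefore the posterior P(r = 3 | data) = (12/175) / (38/175) = 6/19.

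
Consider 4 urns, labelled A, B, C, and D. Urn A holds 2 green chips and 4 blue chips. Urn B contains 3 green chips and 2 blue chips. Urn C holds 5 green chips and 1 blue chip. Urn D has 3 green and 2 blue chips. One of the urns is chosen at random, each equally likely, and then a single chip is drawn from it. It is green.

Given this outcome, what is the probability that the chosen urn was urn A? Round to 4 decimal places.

The likelihood of this draw under each hypothesis: P(data | urn A) = (2/6) = 1/3; P(data | urn B) = (3/5) = 3/5; P(data | urn C) = (5/6) = 5/6; P(data | urn D) = (3/5) = 3/5.
The prior-weighted likelihoods are 1/4 · 1/3 = 1/12, 1/4 · 3/5 = 3/20, 1/4 · 5/6 = 5/24, 1/4 · 3/5 = 3/20; these sum to 71/120.
So P(urn A | data) = (1/12) / (71/120) = 10/71.

0.1408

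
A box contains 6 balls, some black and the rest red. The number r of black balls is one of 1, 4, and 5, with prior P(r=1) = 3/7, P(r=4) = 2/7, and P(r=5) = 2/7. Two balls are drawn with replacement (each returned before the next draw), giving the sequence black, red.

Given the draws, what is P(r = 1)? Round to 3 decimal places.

Compute the likelihood of the observed sequence for each case: P(data | r = 1) = (1/6)(5/6) = 5/36; P(data | r = 4) = (4/6)(2/6) = 2/9; P(data | r = 5) = (5/6)(1/6) = 5/36.
The prior-weighted likelihoods are 3/7 · 5/36 = 5/84, 2/7 · 2/9 = 4/63, 2/7 · 5/36 = 5/126; summing to 41/252.
Hence P(r = 1 | data) = (5/84) / (41/252) = 15/41.

0.366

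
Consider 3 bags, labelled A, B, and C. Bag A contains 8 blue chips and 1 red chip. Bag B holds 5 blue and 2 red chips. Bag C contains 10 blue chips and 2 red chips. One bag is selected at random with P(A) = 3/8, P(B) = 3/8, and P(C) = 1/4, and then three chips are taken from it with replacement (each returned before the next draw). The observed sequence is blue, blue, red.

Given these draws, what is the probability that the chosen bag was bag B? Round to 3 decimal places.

0.469

The likelihood of the observed sequence under each hypothesis: P(data | bag A) = (8/9)(8/9)(1/9) = 0.087791; P(data | bag B) = (5/7)(5/7)(2/7) = 0.14577; P(data | bag C) = (10/12)(10/12)(2/12) = 0.11574.
Multiplying each by its prior: 3/8 · 0.087791 = 0.032922, 3/8 · 0.14577 = 0.054665, 1/4 · 0.11574 = 0.028935; with total 0.11652.
By Bayes' rule, P(bag B | data) = (0.054665) / (0.11652) = 0.46914.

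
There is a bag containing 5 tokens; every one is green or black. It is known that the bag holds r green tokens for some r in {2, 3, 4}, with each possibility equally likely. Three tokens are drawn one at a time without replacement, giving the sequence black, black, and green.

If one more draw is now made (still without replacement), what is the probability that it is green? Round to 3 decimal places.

Compute the likelihood of the observed sequence for each case: P(data | r = 2) = (3/5)(2/4)(2/3) = 1/5; P(data | r = 3) = (2/5)(1/4)(3/3) = 1/10; P(data | r = 4) = (1/5)(0/4) = 0.
Multiplying each by its prior: 1/3 · 1/5 = 1/15, 1/3 · 1/10 = 1/30, 1/3 · 0 = 0; summing to 1/10.
Dividing through by the total gives posterior P(r = 2 | data) = 2/3, P(r = 3 | data) = 1/3, P(r = 4 | data) = 0.
Averaging over the posterior, P(green next | data) = (1/2)(2/3) + (1)(1/3) = 2/3.

0.667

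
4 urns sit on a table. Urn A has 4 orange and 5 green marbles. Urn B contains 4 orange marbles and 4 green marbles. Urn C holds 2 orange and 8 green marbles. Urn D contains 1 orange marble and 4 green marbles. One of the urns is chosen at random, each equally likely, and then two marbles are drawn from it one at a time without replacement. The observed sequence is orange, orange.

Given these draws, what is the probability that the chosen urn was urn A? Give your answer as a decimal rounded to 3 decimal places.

Under each hypothesis, the probability of the observed sequence is: P(data | urn A) = (4/9)(3/8) = 0.16667; P(data | urn B) = (4/8)(3/7) = 0.21429; P(data | urn C) = (2/10)(1/9) = 0.022222; P(data | urn D) = (1/5)(0/4) = 0.
The prior-weighted likelihoods are 1/4 · 0.16667 = 0.041667, 1/4 · 0.21429 = 0.053571, 1/4 · 0.022222 = 0.0055556, 1/4 · 0 = 0; these sum to 0.10079.
Therefore the posterior P(urn A | data) = (0.041667) / (0.10079) = 0.41339.

0.413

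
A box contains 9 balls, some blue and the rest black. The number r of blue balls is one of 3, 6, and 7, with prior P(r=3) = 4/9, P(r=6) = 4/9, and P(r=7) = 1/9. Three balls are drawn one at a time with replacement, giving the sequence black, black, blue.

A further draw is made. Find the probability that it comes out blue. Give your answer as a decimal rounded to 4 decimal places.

Under each hypothesis, the probability of the observed sequence is: P(data | r = 3) = (6/9)(6/9)(3/9) = 0.14815; P(data | r = 6) = (3/9)(3/9)(6/9) = 0.074074; P(data | r = 7) = (2/9)(2/9)(7/9) = 0.038409.
Multiplying each by its prior: 4/9 · 0.14815 = 0.065844, 4/9 · 0.074074 = 0.032922, 1/9 · 0.038409 = 0.0042676; summing to 0.10303.
Dividing through by the total gives posterior P(r = 3 | data) = 0.63905, P(r = 6 | data) = 0.31953, P(r = 7 | data) = 0.04142.
Averaging over the posterior, P(blue next | data) = (1/3)(0.63905) + (2/3)(0.31953) + (7/9)(0.04142) = 0.45825.

0.4583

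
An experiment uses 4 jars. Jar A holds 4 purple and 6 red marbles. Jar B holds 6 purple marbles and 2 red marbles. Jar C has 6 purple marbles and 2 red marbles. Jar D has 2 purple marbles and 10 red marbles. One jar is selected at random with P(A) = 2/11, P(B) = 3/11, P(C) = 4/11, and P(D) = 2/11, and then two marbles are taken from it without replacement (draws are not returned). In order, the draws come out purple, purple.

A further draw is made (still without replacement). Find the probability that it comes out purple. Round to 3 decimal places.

0.634

The likelihood of the observed sequence under each hypothesis: P(data | jar A) = (4/10)(3/9) = 0.13333; P(data | jar B) = (6/8)(5/7) = 0.53571; P(data | jar C) = (6/8)(5/7) = 0.53571; P(data | jar D) = (2/12)(1/11) = 0.015152.
Weighting by the prior gives 2/11 · 0.13333 = 0.024242, 3/11 · 0.53571 = 0.1461, 4/11 · 0.53571 = 0.19481, 2/11 · 0.015152 = 0.0027548; with total 0.36791.
Dividing through by the total gives posterior P(jar A | data) = 0.065893, P(jar B | data) = 0.39712, P(jar C | data) = 0.5295, P(jar D | data) = 0.0074878.
Averaging over the posterior, P(purple next | data) = (1/4)(0.065893) + (2/3)(0.39712) + (2/3)(0.5295) + (0)(0.0074878) = 0.63422.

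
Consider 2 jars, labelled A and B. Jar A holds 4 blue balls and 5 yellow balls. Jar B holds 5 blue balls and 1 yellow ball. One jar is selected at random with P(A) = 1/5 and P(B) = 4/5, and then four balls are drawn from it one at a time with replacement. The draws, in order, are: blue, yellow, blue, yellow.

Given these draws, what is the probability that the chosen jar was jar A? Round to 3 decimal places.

For each hypothesis, P(data | H) works out to: P(data | jar A) = (4/9)(5/9)(4/9)(5/9) = 0.060966; P(data | jar B) = (5/6)(1/6)(5/6)(1/6) = 0.01929.
Weighting by the prior gives 1/5 · 0.060966 = 0.012193, 4/5 · 0.01929 = 0.015432; these sum to 0.027625.
So P(jar A | data) = (0.012193) / (0.027625) = 0.44138.

0.441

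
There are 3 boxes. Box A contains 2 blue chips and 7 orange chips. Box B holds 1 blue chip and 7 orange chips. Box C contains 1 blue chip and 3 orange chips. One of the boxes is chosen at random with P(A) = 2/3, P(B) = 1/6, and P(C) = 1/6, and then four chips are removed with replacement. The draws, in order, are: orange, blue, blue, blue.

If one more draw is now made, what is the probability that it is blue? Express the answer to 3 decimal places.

Under each hypothesis, the probability of the observed sequence is: P(data | box A) = (7/9)(2/9)(2/9)(2/9) = 0.0085353; P(data | box B) = (7/8)(1/8)(1/8)(1/8) = 0.001709; P(data | box C) = (3/4)(1/4)(1/4)(1/4) = 0.011719.
Multiplying each by its prior: 2/3 · 0.0085353 = 0.0056902, 1/6 · 0.001709 = 0.00028483, 1/6 · 0.011719 = 0.0019531; these sum to 0.0079281.
The posterior is then P(box A | data) = 0.71772, P(box B | data) = 0.035927, P(box C | data) = 0.24635.
The predictive probability is P(blue next | data) = (2/9)(0.71772) + (1/8)(0.035927) + (1/4)(0.24635) = 0.22557.

0.226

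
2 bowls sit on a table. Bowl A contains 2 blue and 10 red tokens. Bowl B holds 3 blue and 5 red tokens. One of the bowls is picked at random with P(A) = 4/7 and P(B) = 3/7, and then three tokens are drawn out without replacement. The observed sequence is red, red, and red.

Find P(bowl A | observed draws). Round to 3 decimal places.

Compute the likelihood of the observed sequence for each case: P(data | bowl A) = (10/12)(9/11)(8/10) = 0.54545; P(data | bowl B) = (5/8)(4/7)(3/6) = 0.17857.
Weighting by the prior gives 4/7 · 0.54545 = 0.31169, 3/7 · 0.17857 = 0.076531; summing to 0.38822.
So P(bowl A | data) = (0.31169) / (0.38822) = 0.80287.

0.803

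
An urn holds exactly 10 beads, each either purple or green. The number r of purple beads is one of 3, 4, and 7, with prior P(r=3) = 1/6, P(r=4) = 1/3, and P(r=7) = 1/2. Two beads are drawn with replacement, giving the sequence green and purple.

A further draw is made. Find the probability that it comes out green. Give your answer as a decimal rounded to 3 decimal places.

Under each hypothesis, the probability of the observed sequence is: P(data | r = 3) = (7/10)(3/10) = 21/100; P(data | r = 4) = (6/10)(4/10) = 6/25; P(data | r = 7) = (3/10)(7/10) = 21/100.
Weighting by the prior gives 1/6 · 21/100 = 7/200, 1/3 · 6/25 = 2/25, 1/2 · 21/100 = 21/200; summing to 11/50.
Normalising, the posterior is P(r = 3 | data) = 7/44, P(r = 4 | data) = 4/11, P(r = 7 | data) = 21/44.
Averaging over the posterior, P(green next | data) = (7/10)(7/44) + (3/5)(4/11) + (3/10)(21/44) = 26/55.

0.473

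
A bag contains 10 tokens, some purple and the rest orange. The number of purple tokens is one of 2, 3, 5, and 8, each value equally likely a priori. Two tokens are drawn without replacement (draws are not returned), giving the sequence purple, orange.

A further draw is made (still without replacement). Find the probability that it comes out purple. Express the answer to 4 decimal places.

The likelihood of the observed sequence under each hypothesis: P(data | r = 2) = (2/10)(8/9) = 8/45; P(data | r = 3) = (3/10)(7/9) = 7/30; P(data | r = 5) = (5/10)(5/9) = 5/18; P(data | r = 8) = (8/10)(2/9) = 8/45.
The prior-weighted likelihoods are 1/4 · 8/45 = 2/45, 1/4 · 7/30 = 7/120, 1/4 · 5/18 = 5/72, 1/4 · 8/45 = 2/45; these sum to 13/60.
Normalising, the posterior is P(r = 2 | data) = 8/39, P(r = 3 | data) = 7/26, P(r = 5 | data) = 25/78, P(r = 8 | data) = 8/39.
The predictive probability is P(purple next | data) = (1/8)(8/39) + (1/4)(7/26) + (1/2)(25/78) + (7/8)(8/39) = 45/104.

0.4327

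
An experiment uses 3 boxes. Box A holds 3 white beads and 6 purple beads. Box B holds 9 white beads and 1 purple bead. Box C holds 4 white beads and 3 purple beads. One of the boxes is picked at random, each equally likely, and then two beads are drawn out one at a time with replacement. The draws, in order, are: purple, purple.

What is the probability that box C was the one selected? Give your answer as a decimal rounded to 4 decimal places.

Compute the likelihood of the observed sequence for each case: P(data | box A) = (6/9)(6/9) = 0.44444; P(data | box B) = (1/10)(1/10) = 0.01; P(data | box C) = (3/7)(3/7) = 0.18367.
Weighting by the prior gives 1/3 · 0.44444 = 0.14815, 1/3 · 0.01 = 0.0033333, 1/3 · 0.18367 = 0.061224; with total 0.21271.
By Bayes' rule, P(box C | data) = (0.061224) / (0.21271) = 0.28784.

0.2878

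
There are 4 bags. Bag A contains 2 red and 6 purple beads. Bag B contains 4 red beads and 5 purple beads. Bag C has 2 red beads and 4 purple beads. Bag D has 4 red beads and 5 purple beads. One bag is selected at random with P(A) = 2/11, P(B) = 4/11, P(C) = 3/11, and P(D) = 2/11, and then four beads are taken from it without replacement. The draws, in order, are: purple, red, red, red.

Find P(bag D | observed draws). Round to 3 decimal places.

For each hypothesis, P(data | H) works out to: P(data | bag A) = (6/8)(2/7)(1/6)(0/5) = 0; P(data | bag B) = (5/9)(4/8)(3/7)(2/6) = 5/126; P(data | bag C) = (4/6)(2/5)(1/4)(0/3) = 0; P(data | bag D) = (5/9)(4/8)(3/7)(2/6) = 5/126.
Multiplying each by its prior: 2/11 · 0 = 0, 4/11 · 5/126 = 10/693, 3/11 · 0 = 0, 2/11 · 5/126 = 5/693; with total 5/231.
Therefore the posterior P(bag D | data) = (5/693) / (5/231) = 1/3.

0.333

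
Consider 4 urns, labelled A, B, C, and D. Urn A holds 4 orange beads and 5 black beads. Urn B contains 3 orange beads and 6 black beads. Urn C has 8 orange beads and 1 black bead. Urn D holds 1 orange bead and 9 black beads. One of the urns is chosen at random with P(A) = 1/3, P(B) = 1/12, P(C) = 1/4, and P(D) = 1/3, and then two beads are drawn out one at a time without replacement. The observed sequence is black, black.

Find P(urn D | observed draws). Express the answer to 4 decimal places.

For each hypothesis, P(data | H) works out to: P(data | urn A) = (5/9)(4/8) = 0.27778; P(data | urn B) = (6/9)(5/8) = 0.41667; P(data | urn C) = (1/9)(0/8) = 0; P(data | urn D) = (9/10)(8/9) = 0.8.
The prior-weighted likelihoods are 1/3 · 0.27778 = 0.092593, 1/12 · 0.41667 = 0.034722, 1/4 · 0 = 0, 1/3 · 0.8 = 0.26667; summing to 0.39398.
So P(urn D | data) = (0.26667) / (0.39398) = 0.67685.

0.6769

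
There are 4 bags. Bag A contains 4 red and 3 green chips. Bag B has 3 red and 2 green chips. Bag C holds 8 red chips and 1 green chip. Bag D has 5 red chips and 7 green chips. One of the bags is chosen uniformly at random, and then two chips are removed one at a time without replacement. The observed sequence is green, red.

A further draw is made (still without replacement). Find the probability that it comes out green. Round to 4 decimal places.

For each hypothesis, P(data | H) works out to: P(data | bag A) = (3/7)(4/6) = 0.28571; P(data | bag B) = (2/5)(3/4) = 0.3; P(data | bag C) = (1/9)(8/8) = 0.11111; P(data | bag D) = (7/12)(5/11) = 0.26515.
The prior-weighted likelihoods are 1/4 · 0.28571 = 0.071429, 1/4 · 0.3 = 0.075, 1/4 · 0.11111 = 0.027778, 1/4 · 0.26515 = 0.066288; with total 0.24049.
Normalising, the posterior is P(bag A | data) = 0.29701, P(bag B | data) = 0.31186, P(bag C | data) = 0.1155, P(bag D | data) = 0.27563.
Averaging over the posterior, P(green next | data) = (2/5)(0.29701) + (1/3)(0.31186) + (0)(0.1155) + (3/5)(0.27563) = 0.38813.

0.3881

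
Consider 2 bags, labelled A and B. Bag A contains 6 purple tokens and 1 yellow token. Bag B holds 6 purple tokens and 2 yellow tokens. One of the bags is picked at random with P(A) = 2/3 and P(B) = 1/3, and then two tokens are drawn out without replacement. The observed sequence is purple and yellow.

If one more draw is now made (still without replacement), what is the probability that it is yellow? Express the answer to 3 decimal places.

For each hypothesis, P(data | H) works out to: P(data | bag A) = (6/7)(1/6) = 1/7; P(data | bag B) = (6/8)(2/7) = 3/14.
The prior-weighted likelihoods are 2/3 · 1/7 = 2/21, 1/3 · 3/14 = 1/14; with total 1/6.
Normalising, the posterior is P(bag A | data) = 4/7, P(bag B | data) = 3/7.
So P(yellow next | data) = Σ P(yellow next | H) P(H | data) = (0)(4/7) + (1/6)(3/7) = 1/14.

0.071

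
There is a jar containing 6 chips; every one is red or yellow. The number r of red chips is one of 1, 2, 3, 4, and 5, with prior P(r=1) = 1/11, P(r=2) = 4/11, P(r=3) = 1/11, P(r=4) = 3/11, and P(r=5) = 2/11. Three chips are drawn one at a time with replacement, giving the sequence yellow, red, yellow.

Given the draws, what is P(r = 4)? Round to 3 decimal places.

For each hypothesis, P(data | H) works out to: P(data | r = 1) = (5/6)(1/6)(5/6) = 0.11574; P(data | r = 2) = (4/6)(2/6)(4/6) = 0.14815; P(data | r = 3) = (3/6)(3/6)(3/6) = 0.125; P(data | r = 4) = (2/6)(4/6)(2/6) = 0.074074; P(data | r = 5) = (1/6)(5/6)(1/6) = 0.023148.
Multiplying each by its prior: 1/11 · 0.11574 = 0.010522, 4/11 · 0.14815 = 0.053872, 1/11 · 0.125 = 0.011364, 3/11 · 0.074074 = 0.020202, 2/11 · 0.023148 = 0.0042088; summing to 0.10017.
So P(r = 4 | data) = (0.020202) / (0.10017) = 0.20168.

0.202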